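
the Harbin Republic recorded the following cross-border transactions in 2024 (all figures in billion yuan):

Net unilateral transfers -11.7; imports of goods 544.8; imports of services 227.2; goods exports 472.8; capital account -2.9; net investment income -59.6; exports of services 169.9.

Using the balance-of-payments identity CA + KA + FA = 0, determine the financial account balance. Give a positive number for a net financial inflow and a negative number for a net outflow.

203.5

Goods balance = 472.8 - 544.8 = -72.0
Services balance = 169.9 - 227.2 = -57.3
Trade balance (goods + services) = -72.0 + (-57.3) = -129.3
Net primary income = -59.6
Net secondary income = -11.7
Current account = -129.3 + (-59.6) + (-11.7) = -200.6
Financial account = -(-200.6 + (-2.9)) = 203.5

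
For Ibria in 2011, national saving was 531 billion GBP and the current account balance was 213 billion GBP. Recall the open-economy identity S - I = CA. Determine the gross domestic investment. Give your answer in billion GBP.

I = S - CA = 531 - 213 = 318

318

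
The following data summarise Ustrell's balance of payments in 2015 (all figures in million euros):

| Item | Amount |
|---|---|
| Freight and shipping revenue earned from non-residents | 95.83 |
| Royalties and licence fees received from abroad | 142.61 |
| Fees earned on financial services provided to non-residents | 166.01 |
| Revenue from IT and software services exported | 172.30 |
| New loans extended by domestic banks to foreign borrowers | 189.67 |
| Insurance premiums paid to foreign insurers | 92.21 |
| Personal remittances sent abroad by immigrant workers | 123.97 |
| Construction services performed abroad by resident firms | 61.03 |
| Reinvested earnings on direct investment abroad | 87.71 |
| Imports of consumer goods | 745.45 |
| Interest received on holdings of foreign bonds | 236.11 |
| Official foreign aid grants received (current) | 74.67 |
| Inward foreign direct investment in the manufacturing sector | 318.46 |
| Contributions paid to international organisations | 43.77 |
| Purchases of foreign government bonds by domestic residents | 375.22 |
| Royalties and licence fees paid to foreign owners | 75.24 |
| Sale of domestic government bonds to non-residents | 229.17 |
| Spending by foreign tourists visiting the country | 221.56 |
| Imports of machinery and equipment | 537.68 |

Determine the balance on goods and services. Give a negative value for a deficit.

-591.24

Goods: -537.68 - 745.45 = -1283.13
Services: 172.30 + 61.03 - 75.24 - 92.21 + 142.61 + 166.01 + 221.56 + 95.83 = 691.89
Trade balance = -1283.13 + 691.89 = -591.24
(Excluded from the trade balance — financial account: new loans extended by domestic banks to foreign borrowers 189.67, inward foreign direct investment in the manufacturing sector 318.46, purchases of foreign government bonds by domestic residents 375.22, sale of domestic government bonds to non-residents 229.17; secondary income: personal remittances sent abroad by immigrant workers 123.97, official foreign aid grants received (current) 74.67, contributions paid to international organisations 43.77; primary income: reinvested earnings on direct investment abroad 87.71, interest received on holdings of foreign bonds 236.11.)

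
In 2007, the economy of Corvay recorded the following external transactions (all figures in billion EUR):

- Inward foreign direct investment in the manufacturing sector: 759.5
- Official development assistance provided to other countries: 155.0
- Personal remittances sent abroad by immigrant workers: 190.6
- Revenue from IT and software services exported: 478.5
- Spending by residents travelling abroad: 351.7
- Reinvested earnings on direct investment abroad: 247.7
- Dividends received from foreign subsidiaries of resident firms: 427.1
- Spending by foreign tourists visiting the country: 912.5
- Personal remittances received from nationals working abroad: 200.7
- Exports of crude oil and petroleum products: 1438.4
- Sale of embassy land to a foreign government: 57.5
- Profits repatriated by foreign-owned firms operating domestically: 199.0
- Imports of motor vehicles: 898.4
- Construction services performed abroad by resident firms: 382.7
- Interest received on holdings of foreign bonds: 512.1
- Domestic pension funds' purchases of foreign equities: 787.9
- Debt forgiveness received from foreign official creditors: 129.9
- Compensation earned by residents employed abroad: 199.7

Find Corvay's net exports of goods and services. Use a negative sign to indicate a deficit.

Goods: -898.4 + 1438.4 = 540.0
Services: 478.5 - 351.7 + 912.5 + 382.7 = 1422.0
Trade balance = 540.0 + 1422.0 = 1962.0
(Excluded from the trade balance — financial account: inward foreign direct investment in the manufacturing sector 759.5, domestic pension funds' purchases of foreign equities 787.9; secondary income: official development assistance provided to other countries 155.0, personal remittances sent abroad by immigrant workers 190.6, personal remittances received from nationals working abroad 200.7; primary income: reinvested earnings on direct investment abroad 247.7, dividends received from foreign subsidiaries of resident firms 427.1, profits repatriated by foreign-owned firms operating domestically 199.0, interest received on holdings of foreign bonds 512.1, compensation earned by residents employed abroad 199.7; capital account: sale of embassy land to a foreign government 57.5, debt forgiveness received from foreign official creditors 129.9.)

1962.0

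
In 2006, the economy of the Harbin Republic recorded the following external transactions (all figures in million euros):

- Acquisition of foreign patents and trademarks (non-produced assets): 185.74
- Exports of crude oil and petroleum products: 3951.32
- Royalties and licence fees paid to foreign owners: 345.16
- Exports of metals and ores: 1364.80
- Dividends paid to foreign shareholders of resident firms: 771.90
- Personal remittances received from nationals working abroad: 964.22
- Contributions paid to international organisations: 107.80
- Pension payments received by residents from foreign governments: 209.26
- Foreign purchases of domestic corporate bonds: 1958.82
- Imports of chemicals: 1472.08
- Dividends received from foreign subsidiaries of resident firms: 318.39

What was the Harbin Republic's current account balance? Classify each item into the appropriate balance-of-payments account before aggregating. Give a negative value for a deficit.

4111.05

Goods: 3951.32 - 1472.08 + 1364.80 = 3844.04
Services: -345.16
Primary income: 318.39 - 771.90 = -453.51
Secondary income: 964.22 - 107.80 + 209.26 = 1065.68
Current account = 3844.04 + (-345.16) + (-453.51) + 1065.68 = 4111.05
(Excluded from the current account — capital account: acquisition of foreign patents and trademarks (non-produced assets) 185.74; financial account: foreign purchases of domestic corporate bonds 1958.82.)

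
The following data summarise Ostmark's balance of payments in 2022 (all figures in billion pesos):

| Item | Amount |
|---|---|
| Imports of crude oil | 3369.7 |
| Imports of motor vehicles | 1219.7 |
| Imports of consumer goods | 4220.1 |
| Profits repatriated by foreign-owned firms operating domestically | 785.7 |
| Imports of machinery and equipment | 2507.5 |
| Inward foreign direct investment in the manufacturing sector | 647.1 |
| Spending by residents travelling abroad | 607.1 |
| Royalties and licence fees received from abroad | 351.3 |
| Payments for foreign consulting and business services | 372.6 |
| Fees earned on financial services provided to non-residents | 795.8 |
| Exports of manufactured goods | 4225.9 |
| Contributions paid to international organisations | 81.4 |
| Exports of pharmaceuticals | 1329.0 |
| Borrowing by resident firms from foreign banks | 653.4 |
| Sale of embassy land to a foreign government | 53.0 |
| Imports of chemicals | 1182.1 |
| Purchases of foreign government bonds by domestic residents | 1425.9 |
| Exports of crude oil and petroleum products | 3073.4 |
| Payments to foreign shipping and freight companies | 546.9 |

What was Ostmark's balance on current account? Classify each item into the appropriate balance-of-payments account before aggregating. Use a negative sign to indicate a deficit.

Goods: 4225.9 - 1219.7 - 1182.1 + 1329.0 - 2507.5 - 3369.7 + 3073.4 - 4220.1 = -3870.8
Services: -372.6 - 607.1 - 546.9 + 795.8 + 351.3 = -379.5
Primary income: -785.7
Secondary income: -81.4
Current account = (-3870.8) + (-379.5) + (-785.7) + (-81.4) = -5117.4
(Excluded from the current account — financial account: inward foreign direct investment in the manufacturing sector 647.1, borrowing by resident firms from foreign banks 653.4, purchases of foreign government bonds by domestic residents 1425.9; capital account: sale of embassy land to a foreign government 53.0.)

-5117.4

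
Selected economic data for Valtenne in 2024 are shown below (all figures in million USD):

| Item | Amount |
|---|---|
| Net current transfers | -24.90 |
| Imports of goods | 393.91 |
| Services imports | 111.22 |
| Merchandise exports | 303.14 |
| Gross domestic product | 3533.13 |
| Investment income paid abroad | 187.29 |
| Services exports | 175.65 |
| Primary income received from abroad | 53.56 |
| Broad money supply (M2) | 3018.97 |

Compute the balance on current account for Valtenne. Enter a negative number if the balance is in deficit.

Goods balance = 303.14 - 393.91 = -90.77
Services balance = 175.65 - 111.22 = 64.43
Trade balance (goods + services) = -90.77 + 64.43 = -26.34
Net primary income = 53.56 - 187.29 = -133.73
Net secondary income = -24.90
Current account = -26.34 + (-133.73) + (-24.90) = -184.97

-184.97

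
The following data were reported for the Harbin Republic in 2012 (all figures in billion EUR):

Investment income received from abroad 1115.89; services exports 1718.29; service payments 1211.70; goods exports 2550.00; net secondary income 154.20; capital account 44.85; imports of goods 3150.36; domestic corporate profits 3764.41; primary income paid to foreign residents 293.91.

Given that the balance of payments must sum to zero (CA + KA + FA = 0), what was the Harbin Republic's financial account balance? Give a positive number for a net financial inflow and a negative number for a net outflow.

-927.26

Goods balance = 2550.00 - 3150.36 = -600.36
Services balance = 1718.29 - 1211.70 = 506.59
Trade balance (goods + services) = -600.36 + 506.59 = -93.77
Net primary income = 1115.89 - 293.91 = 821.98
Net secondary income = 154.20
Current account = -93.77 + 821.98 + 154.20 = 882.41
Financial account = -(882.41 + 44.85) = -927.26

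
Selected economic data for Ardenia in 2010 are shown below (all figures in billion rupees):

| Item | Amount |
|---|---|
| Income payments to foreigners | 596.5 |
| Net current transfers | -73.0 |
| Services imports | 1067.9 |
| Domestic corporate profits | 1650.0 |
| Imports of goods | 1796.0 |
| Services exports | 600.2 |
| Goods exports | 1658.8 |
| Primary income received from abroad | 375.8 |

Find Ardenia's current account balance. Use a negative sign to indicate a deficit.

Goods balance = 1658.8 - 1796.0 = -137.2
Services balance = 600.2 - 1067.9 = -467.7
Trade balance (goods + services) = -137.2 + (-467.7) = -604.9
Net primary income = 375.8 - 596.5 = -220.7
Net secondary income = -73.0
Current account = -604.9 + (-220.7) + (-73.0) = -898.6

-898.6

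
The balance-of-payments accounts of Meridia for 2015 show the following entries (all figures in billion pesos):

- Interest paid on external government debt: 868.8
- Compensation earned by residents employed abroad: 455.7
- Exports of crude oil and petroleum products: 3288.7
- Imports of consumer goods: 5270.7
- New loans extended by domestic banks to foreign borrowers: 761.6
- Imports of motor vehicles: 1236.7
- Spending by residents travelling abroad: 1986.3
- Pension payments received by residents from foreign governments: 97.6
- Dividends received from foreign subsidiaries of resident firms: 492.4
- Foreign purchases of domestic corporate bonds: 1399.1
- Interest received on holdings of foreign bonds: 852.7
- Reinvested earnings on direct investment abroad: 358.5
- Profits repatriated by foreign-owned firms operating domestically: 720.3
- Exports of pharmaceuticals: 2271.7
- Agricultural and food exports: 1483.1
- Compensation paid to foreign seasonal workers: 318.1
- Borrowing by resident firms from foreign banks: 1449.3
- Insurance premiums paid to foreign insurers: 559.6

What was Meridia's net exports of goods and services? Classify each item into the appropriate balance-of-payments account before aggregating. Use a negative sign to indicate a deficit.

-2009.8

Goods: -5270.7 - 1236.7 + 1483.1 + 3288.7 + 2271.7 = 536.1
Services: -559.6 - 1986.3 = -2545.9
Trade balance = 536.1 + (-2545.9) = -2009.8
(Excluded from the trade balance — primary income: interest paid on external government debt 868.8, compensation earned by residents employed abroad 455.7, dividends received from foreign subsidiaries of resident firms 492.4, interest received on holdings of foreign bonds 852.7, reinvested earnings on direct investment abroad 358.5, profits repatriated by foreign-owned firms operating domestically 720.3, compensation paid to foreign seasonal workers 318.1; financial account: new loans extended by domestic banks to foreign borrowers 761.6, foreign purchases of domestic corporate bonds 1399.1, borrowing by resident firms from foreign banks 1449.3; secondary income: pension payments received by residents from foreign governments 97.6.)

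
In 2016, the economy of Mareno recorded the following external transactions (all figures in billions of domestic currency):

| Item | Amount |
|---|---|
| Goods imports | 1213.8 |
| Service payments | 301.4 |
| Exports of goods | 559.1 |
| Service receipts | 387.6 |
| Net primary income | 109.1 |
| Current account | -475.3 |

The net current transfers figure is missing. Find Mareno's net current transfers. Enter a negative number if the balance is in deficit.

-15.9

Current account = goods balance + services balance + net primary income + net secondary income
Sum of the known components = -459.4
Net current transfers = CA - (known components) = -475.3 - (-459.4) = -15.9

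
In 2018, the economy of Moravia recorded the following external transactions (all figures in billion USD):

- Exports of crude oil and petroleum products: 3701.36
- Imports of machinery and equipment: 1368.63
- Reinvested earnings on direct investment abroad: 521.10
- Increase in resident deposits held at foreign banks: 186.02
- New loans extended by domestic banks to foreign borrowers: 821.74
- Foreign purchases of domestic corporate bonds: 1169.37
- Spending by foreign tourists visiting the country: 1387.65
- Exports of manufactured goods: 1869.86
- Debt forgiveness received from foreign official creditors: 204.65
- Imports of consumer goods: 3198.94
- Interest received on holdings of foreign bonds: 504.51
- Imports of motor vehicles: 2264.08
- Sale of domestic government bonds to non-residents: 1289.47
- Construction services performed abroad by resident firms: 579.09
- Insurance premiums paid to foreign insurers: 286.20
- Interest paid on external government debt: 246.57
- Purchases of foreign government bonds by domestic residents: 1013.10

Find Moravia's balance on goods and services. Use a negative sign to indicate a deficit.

420.11

Goods: 3701.36 - 1368.63 - 3198.94 - 2264.08 + 1869.86 = -1260.43
Services: 1387.65 + 579.09 - 286.20 = 1680.54
Trade balance = -1260.43 + 1680.54 = 420.11
(Excluded from the trade balance — primary income: reinvested earnings on direct investment abroad 521.10, interest received on holdings of foreign bonds 504.51, interest paid on external government debt 246.57; financial account: increase in resident deposits held at foreign banks 186.02, new loans extended by domestic banks to foreign borrowers 821.74, foreign purchases of domestic corporate bonds 1169.37, sale of domestic government bonds to non-residents 1289.47, purchases of foreign government bonds by domestic residents 1013.10; capital account: debt forgiveness received from foreign official creditors 204.65.)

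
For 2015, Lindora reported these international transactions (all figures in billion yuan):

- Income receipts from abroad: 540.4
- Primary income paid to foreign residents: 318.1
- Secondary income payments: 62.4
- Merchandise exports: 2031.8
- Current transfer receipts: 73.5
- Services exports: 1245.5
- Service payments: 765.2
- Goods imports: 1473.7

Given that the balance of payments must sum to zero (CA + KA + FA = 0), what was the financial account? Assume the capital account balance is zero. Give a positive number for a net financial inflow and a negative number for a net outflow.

Goods balance = 2031.8 - 1473.7 = 558.1
Services balance = 1245.5 - 765.2 = 480.3
Trade balance (goods + services) = 558.1 + 480.3 = 1038.4
Net primary income = 540.4 - 318.1 = 222.3
Net secondary income = 73.5 - 62.4 = 11.1
Current account = 1038.4 + 222.3 + 11.1 = 1271.8
Financial account = -(1271.8) = -1271.8

-1271.8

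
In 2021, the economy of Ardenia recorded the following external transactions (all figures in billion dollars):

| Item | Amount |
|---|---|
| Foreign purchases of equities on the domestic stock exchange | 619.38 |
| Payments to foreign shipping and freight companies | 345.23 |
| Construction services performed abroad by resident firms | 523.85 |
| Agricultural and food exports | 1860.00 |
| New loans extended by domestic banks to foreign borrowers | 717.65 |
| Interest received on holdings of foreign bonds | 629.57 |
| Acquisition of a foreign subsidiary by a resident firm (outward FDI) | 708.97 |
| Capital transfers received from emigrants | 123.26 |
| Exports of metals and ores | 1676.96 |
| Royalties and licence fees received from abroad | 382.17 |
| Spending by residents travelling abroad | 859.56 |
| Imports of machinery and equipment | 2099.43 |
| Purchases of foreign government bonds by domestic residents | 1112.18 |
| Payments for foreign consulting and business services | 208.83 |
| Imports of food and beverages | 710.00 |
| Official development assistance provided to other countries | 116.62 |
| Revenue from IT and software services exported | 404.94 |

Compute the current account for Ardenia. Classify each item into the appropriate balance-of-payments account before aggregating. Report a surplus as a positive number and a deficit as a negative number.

1137.82

Goods: 1860.00 - 2099.43 + 1676.96 - 710.00 = 727.53
Services: 523.85 + 382.17 - 345.23 - 208.83 - 859.56 + 404.94 = -102.66
Primary income: 629.57
Secondary income: -116.62
Current account = 727.53 + (-102.66) + 629.57 + (-116.62) = 1137.82
(Excluded from the current account — financial account: foreign purchases of equities on the domestic stock exchange 619.38, new loans extended by domestic banks to foreign borrowers 717.65, acquisition of a foreign subsidiary by a resident firm (outward FDI) 708.97, purchases of foreign government bonds by domestic residents 1112.18; capital account: capital transfers received from emigrants 123.26.)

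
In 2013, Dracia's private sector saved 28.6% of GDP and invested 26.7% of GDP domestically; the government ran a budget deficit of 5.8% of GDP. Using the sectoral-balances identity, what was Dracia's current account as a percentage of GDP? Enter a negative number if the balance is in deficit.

-3.9

By the sectoral-balances identity, CA = (S_private - I) + (T - G).
Private balance = 28.6 - 26.7 = 1.9
Government balance (T - G) = -5.8
CA = 1.9 + (-5.8) = -3.9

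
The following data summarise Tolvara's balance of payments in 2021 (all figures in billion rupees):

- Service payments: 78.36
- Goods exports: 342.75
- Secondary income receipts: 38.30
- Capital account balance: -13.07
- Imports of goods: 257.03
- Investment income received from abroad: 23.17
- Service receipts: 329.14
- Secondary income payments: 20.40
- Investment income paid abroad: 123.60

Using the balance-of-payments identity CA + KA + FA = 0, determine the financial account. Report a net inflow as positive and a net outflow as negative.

-240.90

Goods balance = 342.75 - 257.03 = 85.72
Services balance = 329.14 - 78.36 = 250.78
Trade balance (goods + services) = 85.72 + 250.78 = 336.50
Net primary income = 23.17 - 123.60 = -100.43
Net secondary income = 38.30 - 20.40 = 17.90
Current account = 336.50 + (-100.43) + 17.90 = 253.97
Financial account = -(253.97 + (-13.07)) = -240.90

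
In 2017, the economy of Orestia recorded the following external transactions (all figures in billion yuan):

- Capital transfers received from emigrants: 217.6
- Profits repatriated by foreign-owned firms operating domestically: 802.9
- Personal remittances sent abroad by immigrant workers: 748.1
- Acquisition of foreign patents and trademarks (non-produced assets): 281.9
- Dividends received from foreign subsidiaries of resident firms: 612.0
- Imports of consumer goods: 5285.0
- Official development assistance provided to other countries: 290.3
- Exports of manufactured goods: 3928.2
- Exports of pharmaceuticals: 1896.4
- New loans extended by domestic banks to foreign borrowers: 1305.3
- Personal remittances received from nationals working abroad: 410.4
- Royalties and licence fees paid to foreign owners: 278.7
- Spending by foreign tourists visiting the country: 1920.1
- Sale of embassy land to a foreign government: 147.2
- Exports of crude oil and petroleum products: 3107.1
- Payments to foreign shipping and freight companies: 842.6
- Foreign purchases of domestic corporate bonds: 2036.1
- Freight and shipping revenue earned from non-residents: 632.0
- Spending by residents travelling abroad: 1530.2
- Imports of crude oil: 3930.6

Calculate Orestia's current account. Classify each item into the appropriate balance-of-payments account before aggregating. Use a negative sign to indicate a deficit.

-1202.2

Goods: 3107.1 + 3928.2 + 1896.4 - 5285.0 - 3930.6 = -283.9
Services: -842.6 + 632.0 + 1920.1 - 1530.2 - 278.7 = -99.4
Primary income: 612.0 - 802.9 = -190.9
Secondary income: -290.3 - 748.1 + 410.4 = -628.0
Current account = (-283.9) + (-99.4) + (-190.9) + (-628.0) = -1202.2
(Excluded from the current account — capital account: capital transfers received from emigrants 217.6, acquisition of foreign patents and trademarks (non-produced assets) 281.9, sale of embassy land to a foreign government 147.2; financial account: new loans extended by domestic banks to foreign borrowers 1305.3, foreign purchases of domestic corporate bonds 2036.1.)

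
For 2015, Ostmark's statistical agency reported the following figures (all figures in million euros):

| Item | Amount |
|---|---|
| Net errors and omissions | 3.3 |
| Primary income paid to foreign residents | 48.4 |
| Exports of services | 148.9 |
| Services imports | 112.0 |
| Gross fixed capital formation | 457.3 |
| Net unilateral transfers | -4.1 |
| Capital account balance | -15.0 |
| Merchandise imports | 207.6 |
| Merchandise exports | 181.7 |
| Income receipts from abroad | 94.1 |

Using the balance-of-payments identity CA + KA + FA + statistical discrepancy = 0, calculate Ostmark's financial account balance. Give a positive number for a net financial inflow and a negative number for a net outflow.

-40.9

Goods balance = 181.7 - 207.6 = -25.9
Services balance = 148.9 - 112.0 = 36.9
Trade balance (goods + services) = -25.9 + 36.9 = 11.0
Net primary income = 94.1 - 48.4 = 45.7
Net secondary income = -4.1
Current account = 11.0 + 45.7 + (-4.1) = 52.6
Financial account = -(52.6 + (-15.0) + 3.3) = -40.9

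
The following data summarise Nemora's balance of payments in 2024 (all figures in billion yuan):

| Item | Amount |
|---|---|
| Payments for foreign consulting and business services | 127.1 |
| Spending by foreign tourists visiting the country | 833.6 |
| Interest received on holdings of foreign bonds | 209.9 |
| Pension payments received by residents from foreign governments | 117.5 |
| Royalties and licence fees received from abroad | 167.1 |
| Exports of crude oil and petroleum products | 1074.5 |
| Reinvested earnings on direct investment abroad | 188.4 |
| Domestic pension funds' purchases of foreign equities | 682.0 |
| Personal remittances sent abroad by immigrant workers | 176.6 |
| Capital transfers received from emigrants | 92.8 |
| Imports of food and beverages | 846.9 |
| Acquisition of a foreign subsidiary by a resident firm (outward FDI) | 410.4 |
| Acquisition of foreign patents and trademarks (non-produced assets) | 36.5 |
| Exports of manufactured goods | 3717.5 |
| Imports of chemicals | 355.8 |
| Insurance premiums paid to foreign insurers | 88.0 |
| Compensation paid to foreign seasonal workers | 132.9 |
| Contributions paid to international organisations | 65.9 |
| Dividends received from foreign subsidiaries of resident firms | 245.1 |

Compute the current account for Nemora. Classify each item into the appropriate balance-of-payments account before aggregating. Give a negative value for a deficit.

4760.4

Goods: -355.8 + 3717.5 - 846.9 + 1074.5 = 3589.3
Services: 167.1 + 833.6 - 88.0 - 127.1 = 785.6
Primary income: 245.1 + 209.9 + 188.4 - 132.9 = 510.5
Secondary income: -65.9 + 117.5 - 176.6 = -125.0
Current account = 3589.3 + 785.6 + 510.5 + (-125.0) = 4760.4
(Excluded from the current account — financial account: domestic pension funds' purchases of foreign equities 682.0, acquisition of a foreign subsidiary by a resident firm (outward FDI) 410.4; capital account: capital transfers received from emigrants 92.8, acquisition of foreign patents and trademarks (non-produced assets) 36.5.)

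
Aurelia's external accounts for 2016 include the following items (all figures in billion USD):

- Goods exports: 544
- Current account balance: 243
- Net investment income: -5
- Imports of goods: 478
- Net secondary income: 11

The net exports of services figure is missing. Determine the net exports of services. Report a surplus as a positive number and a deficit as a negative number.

171

Current account = goods balance + services balance + net primary income + net secondary income
Sum of the known components = 72
Net exports of services = CA - (known components) = 243 - 72 = 171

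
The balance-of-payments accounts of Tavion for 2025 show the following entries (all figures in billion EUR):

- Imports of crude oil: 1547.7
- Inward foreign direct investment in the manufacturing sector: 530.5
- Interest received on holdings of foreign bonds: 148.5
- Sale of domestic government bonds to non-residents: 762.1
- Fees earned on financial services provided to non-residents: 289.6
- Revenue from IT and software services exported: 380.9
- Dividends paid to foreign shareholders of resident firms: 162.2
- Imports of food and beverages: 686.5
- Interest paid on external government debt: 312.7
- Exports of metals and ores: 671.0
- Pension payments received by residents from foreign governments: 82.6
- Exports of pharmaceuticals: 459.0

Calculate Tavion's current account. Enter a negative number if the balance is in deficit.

-677.5

Goods: 671.0 + 459.0 - 1547.7 - 686.5 = -1104.2
Services: 380.9 + 289.6 = 670.5
Primary income: 148.5 - 312.7 - 162.2 = -326.4
Secondary income: 82.6
Current account = (-1104.2) + 670.5 + (-326.4) + 82.6 = -677.5
(Excluded from the current account — financial account: inward foreign direct investment in the manufacturing sector 530.5, sale of domestic government bonds to non-residents 762.1.)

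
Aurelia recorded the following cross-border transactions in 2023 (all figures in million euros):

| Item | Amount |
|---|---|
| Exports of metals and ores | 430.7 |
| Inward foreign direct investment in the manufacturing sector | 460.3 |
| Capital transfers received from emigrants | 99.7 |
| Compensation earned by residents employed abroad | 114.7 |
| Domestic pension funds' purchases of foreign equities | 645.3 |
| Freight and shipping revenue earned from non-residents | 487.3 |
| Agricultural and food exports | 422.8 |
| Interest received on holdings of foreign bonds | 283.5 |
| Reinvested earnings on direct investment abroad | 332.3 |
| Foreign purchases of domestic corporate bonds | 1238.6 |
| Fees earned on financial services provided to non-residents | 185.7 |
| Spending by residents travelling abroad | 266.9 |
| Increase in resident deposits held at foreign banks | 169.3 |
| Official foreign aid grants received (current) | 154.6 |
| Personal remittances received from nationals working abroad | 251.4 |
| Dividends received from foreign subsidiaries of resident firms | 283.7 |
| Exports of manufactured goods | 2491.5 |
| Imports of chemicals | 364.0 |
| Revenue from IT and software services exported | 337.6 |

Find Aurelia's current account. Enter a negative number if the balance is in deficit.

5144.9

Goods: 2491.5 + 422.8 + 430.7 - 364.0 = 2981.0
Services: 337.6 + 185.7 + 487.3 - 266.9 = 743.7
Primary income: 332.3 + 283.7 + 114.7 + 283.5 = 1014.2
Secondary income: 154.6 + 251.4 = 406.0
Current account = 2981.0 + 743.7 + 1014.2 + 406.0 = 5144.9
(Excluded from the current account — financial account: inward foreign direct investment in the manufacturing sector 460.3, domestic pension funds' purchases of foreign equities 645.3, foreign purchases of domestic corporate bonds 1238.6, increase in resident deposits held at foreign banks 169.3; capital account: capital transfers received from emigrants 99.7.)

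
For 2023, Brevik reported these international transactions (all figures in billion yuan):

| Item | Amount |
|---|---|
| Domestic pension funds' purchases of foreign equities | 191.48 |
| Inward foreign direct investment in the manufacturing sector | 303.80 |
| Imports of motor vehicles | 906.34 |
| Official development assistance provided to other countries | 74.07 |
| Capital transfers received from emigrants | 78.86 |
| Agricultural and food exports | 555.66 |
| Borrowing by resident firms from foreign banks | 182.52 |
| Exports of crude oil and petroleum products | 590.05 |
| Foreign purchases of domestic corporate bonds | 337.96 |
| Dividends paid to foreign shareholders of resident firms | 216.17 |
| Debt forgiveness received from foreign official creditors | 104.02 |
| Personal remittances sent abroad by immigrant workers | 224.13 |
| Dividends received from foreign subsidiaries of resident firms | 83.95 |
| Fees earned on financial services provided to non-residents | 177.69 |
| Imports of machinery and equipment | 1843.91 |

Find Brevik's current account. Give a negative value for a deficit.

-1857.27

Goods: 555.66 + 590.05 - 906.34 - 1843.91 = -1604.54
Services: 177.69
Primary income: 83.95 - 216.17 = -132.22
Secondary income: -224.13 - 74.07 = -298.20
Current account = (-1604.54) + 177.69 + (-132.22) + (-298.20) = -1857.27
(Excluded from the current account — financial account: domestic pension funds' purchases of foreign equities 191.48, inward foreign direct investment in the manufacturing sector 303.80, borrowing by resident firms from foreign banks 182.52, foreign purchases of domestic corporate bonds 337.96; capital account: capital transfers received from emigrants 78.86, debt forgiveness received from foreign official creditors 104.02.)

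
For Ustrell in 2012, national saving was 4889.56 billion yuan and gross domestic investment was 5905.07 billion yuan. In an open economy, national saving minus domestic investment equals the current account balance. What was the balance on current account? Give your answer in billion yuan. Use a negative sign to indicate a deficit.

-1015.51

CA = S - I = 4889.56 - 5905.07 = -1015.51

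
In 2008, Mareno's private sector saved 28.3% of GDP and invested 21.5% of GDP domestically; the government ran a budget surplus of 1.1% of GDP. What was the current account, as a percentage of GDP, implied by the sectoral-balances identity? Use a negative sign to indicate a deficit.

By the sectoral-balances identity, CA = (S_private - I) + (T - G).
Private balance = 28.3 - 21.5 = 6.8
Government balance (T - G) = 1.1
CA = 6.8 + 1.1 = 7.9

7.9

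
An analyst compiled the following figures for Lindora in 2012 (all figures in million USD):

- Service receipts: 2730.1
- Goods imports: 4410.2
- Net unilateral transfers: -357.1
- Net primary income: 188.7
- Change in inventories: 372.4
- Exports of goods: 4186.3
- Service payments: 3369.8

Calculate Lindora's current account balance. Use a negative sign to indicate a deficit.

Goods balance = 4186.3 - 4410.2 = -223.9
Services balance = 2730.1 - 3369.8 = -639.7
Trade balance (goods + services) = -223.9 + (-639.7) = -863.6
Net primary income = 188.7
Net secondary income = -357.1
Current account = -863.6 + 188.7 + (-357.1) = -1032.0

-1032.0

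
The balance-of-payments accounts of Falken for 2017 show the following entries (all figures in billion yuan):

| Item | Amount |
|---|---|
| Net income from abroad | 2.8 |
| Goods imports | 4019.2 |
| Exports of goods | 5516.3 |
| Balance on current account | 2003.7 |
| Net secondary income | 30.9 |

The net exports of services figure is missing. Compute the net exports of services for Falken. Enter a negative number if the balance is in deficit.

Current account = goods balance + services balance + net primary income + net secondary income
Sum of the known components = 1530.8
Net exports of services = CA - (known components) = 2003.7 - 1530.8 = 472.9

472.9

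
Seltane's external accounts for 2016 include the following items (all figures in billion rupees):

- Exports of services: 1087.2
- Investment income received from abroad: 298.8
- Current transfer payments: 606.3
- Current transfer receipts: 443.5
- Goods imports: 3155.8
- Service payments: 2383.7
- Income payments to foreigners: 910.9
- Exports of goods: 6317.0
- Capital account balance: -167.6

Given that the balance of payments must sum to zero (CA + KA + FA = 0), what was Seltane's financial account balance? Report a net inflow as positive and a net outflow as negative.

-922.2

Goods balance = 6317.0 - 3155.8 = 3161.2
Services balance = 1087.2 - 2383.7 = -1296.5
Trade balance (goods + services) = 3161.2 + (-1296.5) = 1864.7
Net primary income = 298.8 - 910.9 = -612.1
Net secondary income = 443.5 - 606.3 = -162.8
Current account = 1864.7 + (-612.1) + (-162.8) = 1089.8
Financial account = -(1089.8 + (-167.6)) = -922.2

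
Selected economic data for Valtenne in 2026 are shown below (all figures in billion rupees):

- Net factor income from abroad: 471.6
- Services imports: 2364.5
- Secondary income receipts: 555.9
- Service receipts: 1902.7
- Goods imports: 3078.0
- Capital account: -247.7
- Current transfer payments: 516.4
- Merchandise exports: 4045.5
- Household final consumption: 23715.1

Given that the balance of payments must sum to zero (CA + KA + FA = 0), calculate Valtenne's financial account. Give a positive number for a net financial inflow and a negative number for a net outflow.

-769.1

Goods balance = 4045.5 - 3078.0 = 967.5
Services balance = 1902.7 - 2364.5 = -461.8
Trade balance (goods + services) = 967.5 + (-461.8) = 505.7
Net primary income = 471.6
Net secondary income = 555.9 - 516.4 = 39.5
Current account = 505.7 + 471.6 + 39.5 = 1016.8
Financial account = -(1016.8 + (-247.7)) = -769.1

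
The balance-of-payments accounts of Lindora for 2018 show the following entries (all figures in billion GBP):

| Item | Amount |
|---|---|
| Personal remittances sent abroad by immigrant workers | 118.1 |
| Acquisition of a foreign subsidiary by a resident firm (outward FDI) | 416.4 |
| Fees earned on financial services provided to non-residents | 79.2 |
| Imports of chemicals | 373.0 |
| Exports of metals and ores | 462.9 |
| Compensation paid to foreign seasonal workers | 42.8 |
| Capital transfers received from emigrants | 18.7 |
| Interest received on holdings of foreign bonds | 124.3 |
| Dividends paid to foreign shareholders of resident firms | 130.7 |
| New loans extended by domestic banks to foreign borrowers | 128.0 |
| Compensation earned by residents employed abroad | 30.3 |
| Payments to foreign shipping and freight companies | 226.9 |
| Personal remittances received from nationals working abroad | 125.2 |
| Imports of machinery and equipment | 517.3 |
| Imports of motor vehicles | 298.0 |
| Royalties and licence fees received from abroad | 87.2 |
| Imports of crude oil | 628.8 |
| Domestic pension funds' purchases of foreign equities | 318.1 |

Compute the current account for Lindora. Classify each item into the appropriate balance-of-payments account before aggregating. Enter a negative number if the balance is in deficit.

Goods: -628.8 + 462.9 - 517.3 - 373.0 - 298.0 = -1354.2
Services: 87.2 - 226.9 + 79.2 = -60.5
Primary income: 30.3 + 124.3 - 130.7 - 42.8 = -18.9
Secondary income: 125.2 - 118.1 = 7.1
Current account = (-1354.2) + (-60.5) + (-18.9) + 7.1 = -1426.5
(Excluded from the current account — financial account: acquisition of a foreign subsidiary by a resident firm (outward FDI) 416.4, new loans extended by domestic banks to foreign borrowers 128.0, domestic pension funds' purchases of foreign equities 318.1; capital account: capital transfers received from emigrants 18.7.)

-1426.5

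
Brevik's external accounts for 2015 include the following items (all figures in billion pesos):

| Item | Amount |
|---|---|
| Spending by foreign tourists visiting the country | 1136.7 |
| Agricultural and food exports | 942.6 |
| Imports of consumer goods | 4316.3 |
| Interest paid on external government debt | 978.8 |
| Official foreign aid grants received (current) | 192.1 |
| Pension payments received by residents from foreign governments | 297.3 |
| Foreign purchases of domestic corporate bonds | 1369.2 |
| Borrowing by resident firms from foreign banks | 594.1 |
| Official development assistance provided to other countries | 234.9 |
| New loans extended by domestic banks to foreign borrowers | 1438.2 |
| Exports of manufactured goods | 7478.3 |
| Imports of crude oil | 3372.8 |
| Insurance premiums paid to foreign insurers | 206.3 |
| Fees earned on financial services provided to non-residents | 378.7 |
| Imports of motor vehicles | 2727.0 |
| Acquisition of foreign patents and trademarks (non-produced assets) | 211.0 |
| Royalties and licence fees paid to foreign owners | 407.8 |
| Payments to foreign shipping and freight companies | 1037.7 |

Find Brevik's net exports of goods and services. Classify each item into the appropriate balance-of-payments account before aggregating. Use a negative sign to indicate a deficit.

-2131.6

Goods: -2727.0 - 4316.3 + 942.6 - 3372.8 + 7478.3 = -1995.2
Services: 378.7 + 1136.7 - 206.3 - 407.8 - 1037.7 = -136.4
Trade balance = -1995.2 + (-136.4) = -2131.6
(Excluded from the trade balance — primary income: interest paid on external government debt 978.8; secondary income: official foreign aid grants received (current) 192.1, pension payments received by residents from foreign governments 297.3, official development assistance provided to other countries 234.9; financial account: foreign purchases of domestic corporate bonds 1369.2, borrowing by resident firms from foreign banks 594.1, new loans extended by domestic banks to foreign borrowers 1438.2; capital account: acquisition of foreign patents and trademarks (non-produced assets) 211.0.)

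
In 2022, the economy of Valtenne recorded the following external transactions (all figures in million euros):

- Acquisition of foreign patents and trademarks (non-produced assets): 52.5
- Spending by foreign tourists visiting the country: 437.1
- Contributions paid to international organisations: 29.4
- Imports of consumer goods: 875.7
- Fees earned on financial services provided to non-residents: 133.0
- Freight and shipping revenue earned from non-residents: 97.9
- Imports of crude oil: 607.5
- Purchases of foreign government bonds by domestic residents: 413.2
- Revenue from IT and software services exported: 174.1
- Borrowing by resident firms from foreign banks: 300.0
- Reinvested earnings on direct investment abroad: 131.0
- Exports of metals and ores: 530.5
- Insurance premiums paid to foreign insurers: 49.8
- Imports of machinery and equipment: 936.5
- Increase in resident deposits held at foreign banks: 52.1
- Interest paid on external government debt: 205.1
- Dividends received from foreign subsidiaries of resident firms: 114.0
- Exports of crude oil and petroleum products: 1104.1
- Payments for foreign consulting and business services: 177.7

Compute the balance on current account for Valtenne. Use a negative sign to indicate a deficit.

-160.0

Goods: 1104.1 - 875.7 - 607.5 + 530.5 - 936.5 = -785.1
Services: 97.9 - 49.8 + 133.0 + 174.1 - 177.7 + 437.1 = 614.6
Primary income: 131.0 + 114.0 - 205.1 = 39.9
Secondary income: -29.4
Current account = (-785.1) + 614.6 + 39.9 + (-29.4) = -160.0
(Excluded from the current account — capital account: acquisition of foreign patents and trademarks (non-produced assets) 52.5; financial account: purchases of foreign government bonds by domestic residents 413.2, borrowing by resident firms from foreign banks 300.0, increase in resident deposits held at foreign banks 52.1.)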